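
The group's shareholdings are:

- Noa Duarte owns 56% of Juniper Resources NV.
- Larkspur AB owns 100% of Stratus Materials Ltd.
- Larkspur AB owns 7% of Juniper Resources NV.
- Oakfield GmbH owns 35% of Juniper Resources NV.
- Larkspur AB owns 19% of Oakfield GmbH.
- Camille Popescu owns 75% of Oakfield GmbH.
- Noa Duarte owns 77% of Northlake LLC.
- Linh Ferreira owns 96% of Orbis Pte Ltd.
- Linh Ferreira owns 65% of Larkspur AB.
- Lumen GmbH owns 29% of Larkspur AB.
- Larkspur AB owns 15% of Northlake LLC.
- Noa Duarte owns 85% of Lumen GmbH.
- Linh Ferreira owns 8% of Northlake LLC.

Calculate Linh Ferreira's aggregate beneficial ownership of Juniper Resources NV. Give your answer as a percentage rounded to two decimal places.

8.87%

Linh reaches Juniper along 2 paths.
Via Larkspur → Oakfield: 65% × 19% × 35% = 4.3225%.
Via Larkspur: 65% × 7% = 4.55%.
Total: 4.3225% + 4.55% = 8.8725%.
Rounded: 8.87%.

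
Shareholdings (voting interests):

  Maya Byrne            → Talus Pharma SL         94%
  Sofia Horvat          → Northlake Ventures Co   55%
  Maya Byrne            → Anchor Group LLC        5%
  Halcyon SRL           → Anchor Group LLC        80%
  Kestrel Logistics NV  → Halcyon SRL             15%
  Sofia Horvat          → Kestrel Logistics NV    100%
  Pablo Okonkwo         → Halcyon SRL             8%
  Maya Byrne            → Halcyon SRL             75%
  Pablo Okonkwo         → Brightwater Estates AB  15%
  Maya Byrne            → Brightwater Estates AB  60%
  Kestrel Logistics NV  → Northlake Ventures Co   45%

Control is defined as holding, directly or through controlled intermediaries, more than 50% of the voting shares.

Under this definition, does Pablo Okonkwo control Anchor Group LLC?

No

Pablo's largest direct stake is 15% in Brightwater, which does not meet the threshold, so Pablo controls no company.
Neither Pablo nor any entity Pablo controls holds any voting interest in Anchor.
So Pablo does not control Anchor.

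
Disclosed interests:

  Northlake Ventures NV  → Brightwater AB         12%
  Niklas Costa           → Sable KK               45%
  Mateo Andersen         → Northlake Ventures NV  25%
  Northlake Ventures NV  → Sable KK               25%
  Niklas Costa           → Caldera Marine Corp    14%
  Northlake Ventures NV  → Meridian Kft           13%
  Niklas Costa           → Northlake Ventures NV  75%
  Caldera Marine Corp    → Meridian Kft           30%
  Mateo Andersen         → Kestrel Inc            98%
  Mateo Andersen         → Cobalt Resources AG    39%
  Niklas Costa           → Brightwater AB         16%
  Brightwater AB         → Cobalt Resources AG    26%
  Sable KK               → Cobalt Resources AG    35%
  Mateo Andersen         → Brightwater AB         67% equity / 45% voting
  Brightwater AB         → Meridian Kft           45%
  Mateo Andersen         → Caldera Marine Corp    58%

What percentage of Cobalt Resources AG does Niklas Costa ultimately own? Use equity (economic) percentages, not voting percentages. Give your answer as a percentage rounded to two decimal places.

Niklas reaches Cobalt along 4 paths.
Via Brightwater: 16% × 26% = 4.16%.
Via Northlake → Brightwater: 75% × 12% × 26% = 2.34%.
Via Sable: 45% × 35% = 15.75%.
Via Northlake → Sable: 75% × 25% × 35% = 6.5625%.
Total: 4.16% + 2.34% + 15.75% + 6.5625% = 28.8125%.
Rounded: 28.81%.

28.81%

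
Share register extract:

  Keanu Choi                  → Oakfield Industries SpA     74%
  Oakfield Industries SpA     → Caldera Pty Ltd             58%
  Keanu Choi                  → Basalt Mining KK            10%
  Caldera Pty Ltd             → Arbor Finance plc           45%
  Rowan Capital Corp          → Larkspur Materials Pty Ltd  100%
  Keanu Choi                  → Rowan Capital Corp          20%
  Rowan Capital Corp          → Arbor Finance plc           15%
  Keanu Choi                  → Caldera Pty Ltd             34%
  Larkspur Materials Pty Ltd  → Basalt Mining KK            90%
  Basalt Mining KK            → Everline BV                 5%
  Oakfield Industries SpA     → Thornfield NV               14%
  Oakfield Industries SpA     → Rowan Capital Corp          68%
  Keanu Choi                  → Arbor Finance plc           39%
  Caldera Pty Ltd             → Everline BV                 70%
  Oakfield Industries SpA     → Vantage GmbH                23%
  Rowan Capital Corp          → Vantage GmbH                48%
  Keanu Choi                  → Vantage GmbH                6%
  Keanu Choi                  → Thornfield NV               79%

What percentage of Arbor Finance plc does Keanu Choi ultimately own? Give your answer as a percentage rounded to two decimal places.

Keanu reaches Arbor along 5 paths.
Via Rowan: 20% × 15% = 3%.
Via Oakfield → Rowan: 74% × 68% × 15% = 7.548%.
Direct stake: 39% = 39%.
Via Caldera: 34% × 45% = 15.3%.
Via Oakfield → Caldera: 74% × 58% × 45% = 19.314%.
Total: 3% + 7.548% + 39% + 15.3% + 19.314% = 84.162%.
Rounded: 84.16%.

84.16%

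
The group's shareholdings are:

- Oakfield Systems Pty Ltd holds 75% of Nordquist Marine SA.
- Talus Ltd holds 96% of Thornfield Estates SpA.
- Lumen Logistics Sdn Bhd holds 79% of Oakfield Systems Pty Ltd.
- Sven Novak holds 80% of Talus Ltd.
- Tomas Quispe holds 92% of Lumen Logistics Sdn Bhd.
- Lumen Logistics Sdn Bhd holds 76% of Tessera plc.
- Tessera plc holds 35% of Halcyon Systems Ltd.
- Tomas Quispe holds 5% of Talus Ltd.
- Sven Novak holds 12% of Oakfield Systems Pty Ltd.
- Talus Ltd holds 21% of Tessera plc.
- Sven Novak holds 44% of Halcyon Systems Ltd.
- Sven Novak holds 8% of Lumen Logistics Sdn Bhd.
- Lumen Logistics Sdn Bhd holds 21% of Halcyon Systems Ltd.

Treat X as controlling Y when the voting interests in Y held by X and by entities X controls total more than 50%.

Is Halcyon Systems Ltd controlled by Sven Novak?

No

Sven holds 80% of Talus, so Sven controls Talus.
Talus holds 96% of Thornfield, so Sven controls Thornfield.
In Halcyon, Sven's side holds only 44%, not > 50%.
So Sven does not control Halcyon.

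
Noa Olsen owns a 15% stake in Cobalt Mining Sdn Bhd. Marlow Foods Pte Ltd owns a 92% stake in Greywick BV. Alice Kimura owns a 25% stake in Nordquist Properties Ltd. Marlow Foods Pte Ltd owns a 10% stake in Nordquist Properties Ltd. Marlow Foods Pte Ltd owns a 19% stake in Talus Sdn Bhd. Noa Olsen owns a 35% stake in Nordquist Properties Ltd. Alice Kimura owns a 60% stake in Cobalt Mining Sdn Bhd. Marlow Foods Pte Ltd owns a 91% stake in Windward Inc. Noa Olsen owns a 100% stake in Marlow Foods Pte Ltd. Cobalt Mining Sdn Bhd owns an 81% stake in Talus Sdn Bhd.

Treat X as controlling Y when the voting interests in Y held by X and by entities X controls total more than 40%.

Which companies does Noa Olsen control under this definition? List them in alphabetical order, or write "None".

Greywick BV, Marlow Foods Pte Ltd, Nordquist Properties Ltd, Windward Inc

Noa holds 100% of Marlow, so Noa controls Marlow.
Noa and Marlow together hold 35% + 10% = 45% of Nordquist, so Noa controls Nordquist.
Marlow holds 92% of Greywick, so Noa controls Greywick.
Marlow holds 91% of Windward, so Noa controls Windward.
No other company's threshold is met.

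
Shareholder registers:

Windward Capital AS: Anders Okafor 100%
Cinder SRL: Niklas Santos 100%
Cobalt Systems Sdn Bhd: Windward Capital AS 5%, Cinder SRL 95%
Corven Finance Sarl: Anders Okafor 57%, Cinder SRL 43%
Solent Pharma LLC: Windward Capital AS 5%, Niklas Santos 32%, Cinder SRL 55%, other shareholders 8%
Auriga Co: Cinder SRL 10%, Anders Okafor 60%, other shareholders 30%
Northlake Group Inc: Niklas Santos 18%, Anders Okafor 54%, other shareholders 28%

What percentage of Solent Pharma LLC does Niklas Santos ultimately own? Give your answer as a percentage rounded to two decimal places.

Niklas reaches Solent along 2 paths.
Direct stake: 32% = 32%.
Via Cinder: 100% × 55% = 55%.
Total: 32% + 55% = 87%.
Rounded: 87.00%.

87.00%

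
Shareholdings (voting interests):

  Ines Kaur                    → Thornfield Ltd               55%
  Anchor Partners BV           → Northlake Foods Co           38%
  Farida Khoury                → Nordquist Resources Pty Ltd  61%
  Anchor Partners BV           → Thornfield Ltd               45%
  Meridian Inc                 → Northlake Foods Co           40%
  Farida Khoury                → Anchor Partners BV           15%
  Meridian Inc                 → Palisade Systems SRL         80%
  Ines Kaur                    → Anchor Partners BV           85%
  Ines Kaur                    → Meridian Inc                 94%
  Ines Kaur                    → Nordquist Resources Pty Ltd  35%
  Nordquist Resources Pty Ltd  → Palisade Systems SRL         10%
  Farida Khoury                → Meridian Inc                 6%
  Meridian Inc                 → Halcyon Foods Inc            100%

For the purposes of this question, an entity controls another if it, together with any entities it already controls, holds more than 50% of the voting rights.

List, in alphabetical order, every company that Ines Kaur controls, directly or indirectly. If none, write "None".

Anchor Partners BV, Halcyon Foods Inc, Meridian Inc, Northlake Foods Co, Palisade Systems SRL, Thornfield Ltd

Ines holds 94% of Meridian, so Ines controls Meridian.
Ines holds 85% of Anchor, so Ines controls Anchor.
Ines and Anchor together hold 55% + 45% = 100% of Thornfield, so Ines controls Thornfield.
Meridian holds 80% of Palisade, so Ines controls Palisade.
Meridian holds 100% of Halcyon, so Ines controls Halcyon.
Anchor and Meridian together hold 38% + 40% = 78% of Northlake, so Ines controls Northlake.
No other company's threshold is met.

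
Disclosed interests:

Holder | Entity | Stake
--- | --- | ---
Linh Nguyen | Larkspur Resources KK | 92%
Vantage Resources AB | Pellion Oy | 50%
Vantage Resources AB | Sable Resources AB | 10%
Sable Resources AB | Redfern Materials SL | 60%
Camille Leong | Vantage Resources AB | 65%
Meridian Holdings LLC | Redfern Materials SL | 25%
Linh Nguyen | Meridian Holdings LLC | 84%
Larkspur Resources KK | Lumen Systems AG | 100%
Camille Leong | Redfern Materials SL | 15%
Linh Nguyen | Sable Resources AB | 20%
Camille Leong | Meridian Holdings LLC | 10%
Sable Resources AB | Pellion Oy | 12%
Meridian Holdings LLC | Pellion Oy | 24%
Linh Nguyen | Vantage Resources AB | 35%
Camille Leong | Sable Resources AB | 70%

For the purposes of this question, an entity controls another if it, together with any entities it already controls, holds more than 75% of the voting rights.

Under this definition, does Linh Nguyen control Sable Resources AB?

Linh holds 84% of Meridian, so Linh controls Meridian.
Linh holds 92% of Larkspur, so Linh controls Larkspur.
Larkspur holds 100% of Lumen, so Linh controls Lumen.
In Sable, Linh's side holds only 20%, not > 75%.
So Linh does not control Sable.

No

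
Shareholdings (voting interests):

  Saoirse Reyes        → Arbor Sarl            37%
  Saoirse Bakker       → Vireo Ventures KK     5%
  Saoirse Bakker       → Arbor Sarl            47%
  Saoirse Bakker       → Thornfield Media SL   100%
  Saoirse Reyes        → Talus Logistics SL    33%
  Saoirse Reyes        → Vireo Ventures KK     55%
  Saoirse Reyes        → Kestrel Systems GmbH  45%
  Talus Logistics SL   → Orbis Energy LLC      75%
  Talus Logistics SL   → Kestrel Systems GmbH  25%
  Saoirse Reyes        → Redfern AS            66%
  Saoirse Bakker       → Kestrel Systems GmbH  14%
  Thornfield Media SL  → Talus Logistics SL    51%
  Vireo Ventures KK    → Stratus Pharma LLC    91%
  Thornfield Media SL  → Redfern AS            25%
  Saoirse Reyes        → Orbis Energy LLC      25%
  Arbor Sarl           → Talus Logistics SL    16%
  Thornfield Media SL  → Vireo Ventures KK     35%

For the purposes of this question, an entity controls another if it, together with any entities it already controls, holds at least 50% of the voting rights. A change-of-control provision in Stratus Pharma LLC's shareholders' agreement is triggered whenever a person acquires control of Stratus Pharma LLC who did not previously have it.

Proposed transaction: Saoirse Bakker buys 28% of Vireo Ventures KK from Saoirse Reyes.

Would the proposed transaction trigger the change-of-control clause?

Yes

The purchase adds only to Saoirse Bakker's holdings (Saoirse Reyes's stake shrinks), so Saoirse Bakker is the only person who could newly come to control Stratus.
Saoirse Bakker holds 100% of Thornfield, so Saoirse Bakker controls Thornfield.
Thornfield holds 51% of Talus, so Saoirse Bakker controls Talus.
Talus holds 75% of Orbis, so Saoirse Bakker controls Orbis.
Neither Saoirse Bakker nor any entity Saoirse Bakker controls holds any voting interest in Stratus.
So before the transaction, Saoirse Bakker does not control Stratus.
After the purchase, Saoirse Bakker's direct stake in Vireo rises to 5% + 28% = 33%, and Saoirse Reyes's stake falls to 27%.
Saoirse Bakker and Thornfield together hold 33% + 35% = 68% of Vireo, so Saoirse Bakker controls Vireo.
Vireo holds 91% of Stratus, so Saoirse Bakker controls Stratus.
Saoirse Bakker did not control Stratus before and does after, so the clause is triggered.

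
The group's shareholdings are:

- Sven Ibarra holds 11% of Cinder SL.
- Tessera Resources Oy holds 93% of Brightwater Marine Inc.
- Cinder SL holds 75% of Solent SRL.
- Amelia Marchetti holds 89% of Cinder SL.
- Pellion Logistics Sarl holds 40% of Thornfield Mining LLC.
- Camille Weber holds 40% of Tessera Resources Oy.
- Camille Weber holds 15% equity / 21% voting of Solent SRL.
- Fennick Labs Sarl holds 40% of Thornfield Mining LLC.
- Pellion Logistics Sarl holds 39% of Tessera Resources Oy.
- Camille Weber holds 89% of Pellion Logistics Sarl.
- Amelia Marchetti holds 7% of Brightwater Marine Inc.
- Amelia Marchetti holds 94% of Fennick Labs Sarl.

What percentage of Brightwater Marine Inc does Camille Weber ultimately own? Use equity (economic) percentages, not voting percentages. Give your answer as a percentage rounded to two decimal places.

69.48%

Camille reaches Brightwater along 2 paths.
Via Tessera: 40% × 93% = 37.2%.
Via Pellion → Tessera: 89% × 39% × 93% = 32.2803%.
Total: 37.2% + 32.2803% = 69.4803%.
Rounded: 69.48%.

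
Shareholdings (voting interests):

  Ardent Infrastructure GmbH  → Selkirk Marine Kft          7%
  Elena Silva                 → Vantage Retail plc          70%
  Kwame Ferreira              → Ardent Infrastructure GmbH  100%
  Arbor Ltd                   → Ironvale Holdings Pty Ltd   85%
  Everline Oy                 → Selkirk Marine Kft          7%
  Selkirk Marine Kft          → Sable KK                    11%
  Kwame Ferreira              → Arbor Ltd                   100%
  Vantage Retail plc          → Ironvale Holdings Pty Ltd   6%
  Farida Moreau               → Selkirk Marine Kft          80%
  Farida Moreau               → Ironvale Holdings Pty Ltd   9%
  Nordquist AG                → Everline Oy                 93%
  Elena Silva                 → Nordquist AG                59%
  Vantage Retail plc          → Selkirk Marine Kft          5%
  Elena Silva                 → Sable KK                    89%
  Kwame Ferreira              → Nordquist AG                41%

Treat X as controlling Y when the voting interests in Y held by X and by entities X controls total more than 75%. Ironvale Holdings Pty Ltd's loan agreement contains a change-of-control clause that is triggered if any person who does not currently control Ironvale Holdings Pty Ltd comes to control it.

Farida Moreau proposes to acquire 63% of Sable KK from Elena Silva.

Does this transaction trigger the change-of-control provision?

The purchase adds only to Farida's holdings (Elena's stake shrinks), so Farida is the only person who could newly come to control Ironvale.
Farida holds 80% of Selkirk, so Farida controls Selkirk.
In Ironvale, Farida's side holds only 9%, not > 75%.
So before the transaction, Farida does not control Ironvale.
After the purchase, Farida holds 63% of Sable directly, and Elena's stake falls to 26%.
Farida's side now holds 11% + 63% = 74% of Sable, not > 75%, so Farida still does not control Sable.
After the transaction, Farida's side holds 9% of Ironvale, not > 75%, so Farida still does not control Ironvale.
No new person acquires control, so the clause is not triggered.

No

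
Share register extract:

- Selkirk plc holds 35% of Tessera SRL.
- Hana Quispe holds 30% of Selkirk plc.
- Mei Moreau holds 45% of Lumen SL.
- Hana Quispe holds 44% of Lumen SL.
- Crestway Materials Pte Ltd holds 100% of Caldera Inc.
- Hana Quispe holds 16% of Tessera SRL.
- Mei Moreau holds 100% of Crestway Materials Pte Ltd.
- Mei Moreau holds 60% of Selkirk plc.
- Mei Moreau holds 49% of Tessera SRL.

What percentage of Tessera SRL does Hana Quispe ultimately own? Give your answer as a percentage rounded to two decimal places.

26.50%

Hana reaches Tessera along 2 paths.
Via Selkirk: 30% × 35% = 10.5%.
Direct stake: 16% = 16%.
Total: 10.5% + 16% = 26.5%.
Rounded: 26.50%.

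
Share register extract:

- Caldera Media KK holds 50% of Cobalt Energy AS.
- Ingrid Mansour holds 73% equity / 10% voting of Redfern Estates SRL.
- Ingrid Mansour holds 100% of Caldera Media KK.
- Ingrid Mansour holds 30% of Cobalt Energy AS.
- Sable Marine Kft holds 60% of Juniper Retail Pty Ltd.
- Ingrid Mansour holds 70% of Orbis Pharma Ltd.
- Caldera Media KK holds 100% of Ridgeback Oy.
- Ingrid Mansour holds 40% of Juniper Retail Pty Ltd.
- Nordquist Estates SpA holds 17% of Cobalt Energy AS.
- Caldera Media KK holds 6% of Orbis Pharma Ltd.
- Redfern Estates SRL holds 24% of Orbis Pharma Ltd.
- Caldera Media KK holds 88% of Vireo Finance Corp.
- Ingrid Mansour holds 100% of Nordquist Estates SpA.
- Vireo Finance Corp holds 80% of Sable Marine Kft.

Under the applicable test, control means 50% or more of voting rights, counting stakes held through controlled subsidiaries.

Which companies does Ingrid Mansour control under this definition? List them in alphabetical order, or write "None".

Caldera Media KK, Cobalt Energy AS, Juniper Retail Pty Ltd, Nordquist Estates SpA, Orbis Pharma Ltd, Ridgeback Oy, Sable Marine Kft, Vireo Finance Corp

Ingrid holds 100% of Caldera, so Ingrid controls Caldera.
Ingrid holds 100% of Nordquist, so Ingrid controls Nordquist.
Caldera holds 88% of Vireo, so Ingrid controls Vireo.
Caldera holds 100% of Ridgeback, so Ingrid controls Ridgeback.
Caldera and Nordquist and Ingrid together hold 50% + 17% + 30% = 97% of Cobalt, so Ingrid controls Cobalt.
Vireo holds 80% of Sable, so Ingrid controls Sable.
Ingrid and Caldera together hold 70% + 6% = 76% of Orbis, so Ingrid controls Orbis.
Sable and Ingrid together hold 60% + 40% = 100% of Juniper, so Ingrid controls Juniper.
No other company's threshold is met.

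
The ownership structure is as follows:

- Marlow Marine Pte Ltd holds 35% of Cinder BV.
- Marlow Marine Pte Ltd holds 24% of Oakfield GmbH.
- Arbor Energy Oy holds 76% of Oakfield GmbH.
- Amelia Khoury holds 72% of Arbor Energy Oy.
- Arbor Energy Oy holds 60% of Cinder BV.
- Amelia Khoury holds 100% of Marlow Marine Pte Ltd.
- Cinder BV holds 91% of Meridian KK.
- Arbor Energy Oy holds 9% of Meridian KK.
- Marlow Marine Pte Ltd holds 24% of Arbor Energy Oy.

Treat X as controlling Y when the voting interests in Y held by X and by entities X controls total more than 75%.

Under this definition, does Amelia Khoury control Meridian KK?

Yes

Amelia holds 100% of Marlow, so Amelia controls Marlow.
Amelia and Marlow together hold 72% + 24% = 96% of Arbor, so Amelia controls Arbor.
Marlow and Arbor together hold 35% + 60% = 95% of Cinder, so Amelia controls Cinder.
Arbor and Cinder together hold 9% + 91% = 100% of Meridian, so Amelia controls Meridian.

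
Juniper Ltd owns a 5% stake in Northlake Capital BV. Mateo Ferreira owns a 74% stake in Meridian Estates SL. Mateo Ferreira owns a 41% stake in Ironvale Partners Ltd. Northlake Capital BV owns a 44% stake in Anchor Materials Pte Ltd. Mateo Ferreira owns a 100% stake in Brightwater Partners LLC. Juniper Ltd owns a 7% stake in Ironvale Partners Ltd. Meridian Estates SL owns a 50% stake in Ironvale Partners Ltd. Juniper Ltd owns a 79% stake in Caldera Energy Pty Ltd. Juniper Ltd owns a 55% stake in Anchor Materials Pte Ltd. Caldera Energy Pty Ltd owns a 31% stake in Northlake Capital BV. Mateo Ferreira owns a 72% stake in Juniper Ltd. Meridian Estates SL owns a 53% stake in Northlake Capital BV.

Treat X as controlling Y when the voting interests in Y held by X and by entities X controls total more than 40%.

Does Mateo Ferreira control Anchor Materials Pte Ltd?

Mateo holds 72% of Juniper, so Mateo controls Juniper.
Juniper holds 79% of Caldera, so Mateo controls Caldera.
Mateo holds 74% of Meridian, so Mateo controls Meridian.
Caldera and Meridian and Juniper together hold 31% + 53% + 5% = 89% of Northlake, so Mateo controls Northlake.
Juniper and Northlake together hold 55% + 44% = 99% of Anchor, so Mateo controls Anchor.

Yes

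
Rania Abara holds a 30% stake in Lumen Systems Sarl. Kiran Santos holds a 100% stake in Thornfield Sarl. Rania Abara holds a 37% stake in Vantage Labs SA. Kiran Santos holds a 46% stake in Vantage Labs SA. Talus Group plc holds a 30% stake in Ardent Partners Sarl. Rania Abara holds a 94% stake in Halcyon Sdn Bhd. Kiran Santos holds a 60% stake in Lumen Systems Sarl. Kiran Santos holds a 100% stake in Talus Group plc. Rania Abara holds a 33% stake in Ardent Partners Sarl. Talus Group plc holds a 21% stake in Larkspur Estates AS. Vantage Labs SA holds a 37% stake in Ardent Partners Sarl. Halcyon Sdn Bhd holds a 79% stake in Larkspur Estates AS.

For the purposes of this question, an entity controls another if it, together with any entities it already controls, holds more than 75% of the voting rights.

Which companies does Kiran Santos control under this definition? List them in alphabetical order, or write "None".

Talus Group plc, Thornfield Sarl

Kiran holds 100% of Talus, so Kiran controls Talus.
Kiran holds 100% of Thornfield, so Kiran controls Thornfield.
No other company's threshold is met.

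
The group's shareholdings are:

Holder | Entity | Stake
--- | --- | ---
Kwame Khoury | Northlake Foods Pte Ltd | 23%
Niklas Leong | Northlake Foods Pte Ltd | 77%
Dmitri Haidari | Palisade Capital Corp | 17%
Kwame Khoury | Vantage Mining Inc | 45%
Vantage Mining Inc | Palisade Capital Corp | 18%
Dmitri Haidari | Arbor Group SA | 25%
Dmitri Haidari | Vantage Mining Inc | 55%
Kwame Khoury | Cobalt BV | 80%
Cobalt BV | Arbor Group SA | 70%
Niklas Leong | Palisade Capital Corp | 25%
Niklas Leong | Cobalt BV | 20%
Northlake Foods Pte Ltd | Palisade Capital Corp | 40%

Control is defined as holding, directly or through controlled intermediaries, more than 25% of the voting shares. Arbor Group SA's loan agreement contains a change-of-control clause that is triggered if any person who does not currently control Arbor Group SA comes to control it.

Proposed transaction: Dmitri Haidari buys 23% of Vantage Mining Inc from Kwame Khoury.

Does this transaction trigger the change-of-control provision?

No

The purchase adds only to Dmitri's holdings (Kwame's stake shrinks), so Dmitri is the only person who could newly come to control Arbor.
Dmitri holds 55% of Vantage, so Dmitri controls Vantage.
Vantage and Dmitri together hold 18% + 17% = 35% of Palisade, so Dmitri controls Palisade.
In Arbor, Dmitri's side holds only 25%, not > 25%.
So before the transaction, Dmitri does not control Arbor.
After the purchase, Dmitri's direct stake in Vantage rises to 55% + 23% = 78%, and Kwame's stake falls to 22%.
Dmitri holds 78% of Vantage, so Dmitri controls Vantage.
After the transaction, Dmitri's side holds 25% of Arbor, not > 25%, so Dmitri still does not control Arbor.
No new person acquires control, so the clause is not triggered.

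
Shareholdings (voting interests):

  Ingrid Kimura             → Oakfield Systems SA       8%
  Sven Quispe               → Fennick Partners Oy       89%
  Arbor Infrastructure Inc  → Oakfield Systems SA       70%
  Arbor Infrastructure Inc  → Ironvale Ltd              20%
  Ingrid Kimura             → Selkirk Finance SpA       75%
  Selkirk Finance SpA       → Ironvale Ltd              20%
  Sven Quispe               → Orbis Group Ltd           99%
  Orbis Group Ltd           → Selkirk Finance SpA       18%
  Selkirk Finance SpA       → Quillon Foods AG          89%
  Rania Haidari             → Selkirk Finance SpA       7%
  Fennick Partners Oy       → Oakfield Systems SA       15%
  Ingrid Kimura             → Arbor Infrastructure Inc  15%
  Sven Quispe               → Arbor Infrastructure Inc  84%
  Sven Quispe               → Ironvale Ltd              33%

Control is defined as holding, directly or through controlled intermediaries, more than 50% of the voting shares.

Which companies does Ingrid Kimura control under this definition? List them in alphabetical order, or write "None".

Quillon Foods AG, Selkirk Finance SpA

Ingrid holds 75% of Selkirk, so Ingrid controls Selkirk.
Selkirk holds 89% of Quillon, so Ingrid controls Quillon.
No other company's threshold is met.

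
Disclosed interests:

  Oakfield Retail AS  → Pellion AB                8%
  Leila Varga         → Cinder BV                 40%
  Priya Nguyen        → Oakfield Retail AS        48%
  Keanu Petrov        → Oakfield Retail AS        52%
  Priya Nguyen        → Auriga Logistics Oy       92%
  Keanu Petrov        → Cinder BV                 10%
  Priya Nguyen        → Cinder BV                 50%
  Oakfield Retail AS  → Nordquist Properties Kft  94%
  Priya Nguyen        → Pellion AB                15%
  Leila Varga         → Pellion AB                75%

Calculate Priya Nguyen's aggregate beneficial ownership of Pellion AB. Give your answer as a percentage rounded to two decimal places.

18.84%

Priya reaches Pellion along 2 paths.
Via Oakfield: 48% × 8% = 3.84%.
Direct stake: 15% = 15%.
Total: 3.84% + 15% = 18.84%.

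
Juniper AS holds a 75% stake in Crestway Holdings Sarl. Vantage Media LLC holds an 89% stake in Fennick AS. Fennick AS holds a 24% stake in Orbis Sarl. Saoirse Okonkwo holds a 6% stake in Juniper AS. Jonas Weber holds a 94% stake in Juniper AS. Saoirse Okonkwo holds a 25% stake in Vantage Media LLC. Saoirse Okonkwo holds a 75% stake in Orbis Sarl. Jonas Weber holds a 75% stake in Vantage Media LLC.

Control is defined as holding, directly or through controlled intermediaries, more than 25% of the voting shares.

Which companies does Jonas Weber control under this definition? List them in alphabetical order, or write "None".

Crestway Holdings Sarl, Fennick AS, Juniper AS, Vantage Media LLC

Jonas holds 75% of Vantage, so Jonas controls Vantage.
Vantage holds 89% of Fennick, so Jonas controls Fennick.
Jonas holds 94% of Juniper, so Jonas controls Juniper.
Juniper holds 75% of Crestway, so Jonas controls Crestway.
No other company's threshold is met.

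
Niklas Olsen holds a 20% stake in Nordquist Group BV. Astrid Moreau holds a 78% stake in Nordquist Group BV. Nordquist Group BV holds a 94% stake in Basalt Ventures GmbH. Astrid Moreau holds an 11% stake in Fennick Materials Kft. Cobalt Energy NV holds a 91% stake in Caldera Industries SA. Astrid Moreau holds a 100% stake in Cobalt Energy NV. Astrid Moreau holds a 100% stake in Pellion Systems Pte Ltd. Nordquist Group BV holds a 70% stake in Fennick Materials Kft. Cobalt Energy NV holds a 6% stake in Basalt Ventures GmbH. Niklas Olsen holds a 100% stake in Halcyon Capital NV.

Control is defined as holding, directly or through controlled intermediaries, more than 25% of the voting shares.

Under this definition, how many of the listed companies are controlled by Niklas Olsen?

1

Niklas holds 100% of Halcyon, so Niklas controls Halcyon.
No other company's threshold is met.
Niklas controls 1 company.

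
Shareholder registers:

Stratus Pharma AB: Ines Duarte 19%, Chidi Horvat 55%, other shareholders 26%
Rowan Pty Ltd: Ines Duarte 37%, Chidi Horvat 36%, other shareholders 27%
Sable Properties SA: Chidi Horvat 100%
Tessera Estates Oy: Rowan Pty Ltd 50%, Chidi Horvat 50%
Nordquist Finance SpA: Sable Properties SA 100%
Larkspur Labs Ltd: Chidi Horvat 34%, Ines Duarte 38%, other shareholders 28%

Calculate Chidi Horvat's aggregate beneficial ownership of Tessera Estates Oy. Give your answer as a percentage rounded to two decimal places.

68.00%

Chidi reaches Tessera along 2 paths.
Via Rowan: 36% × 50% = 18%.
Direct stake: 50% = 50%.
Total: 18% + 50% = 68%.
Rounded: 68.00%.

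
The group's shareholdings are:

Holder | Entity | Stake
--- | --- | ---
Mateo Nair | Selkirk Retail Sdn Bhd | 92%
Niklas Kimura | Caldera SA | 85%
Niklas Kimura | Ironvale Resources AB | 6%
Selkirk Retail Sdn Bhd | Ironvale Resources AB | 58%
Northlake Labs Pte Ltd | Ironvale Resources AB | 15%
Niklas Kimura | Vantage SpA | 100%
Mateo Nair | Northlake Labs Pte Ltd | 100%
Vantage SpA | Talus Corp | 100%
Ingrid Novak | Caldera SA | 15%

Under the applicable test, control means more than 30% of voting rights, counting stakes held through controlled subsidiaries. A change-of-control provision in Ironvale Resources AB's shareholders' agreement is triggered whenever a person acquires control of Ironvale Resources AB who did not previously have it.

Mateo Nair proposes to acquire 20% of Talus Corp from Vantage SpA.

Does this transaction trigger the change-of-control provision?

The purchase adds only to Mateo's holdings (Vantage's stake shrinks), so Mateo is the only person who could newly come to control Ironvale.
Mateo holds 92% of Selkirk, so Mateo controls Selkirk.
Mateo holds 100% of Northlake, so Mateo controls Northlake.
Selkirk and Northlake together hold 58% + 15% = 73% of Ironvale, so Mateo controls Ironvale.
So Mateo already controls Ironvale before the transaction.
After the purchase, Mateo holds 20% of Talus directly, and Vantage's stake falls to 80%.
Mateo controlled Ironvale already, so this is not a new person acquiring control; every other person's position is unchanged or reduced.
No new person acquires control, so the clause is not triggered.

No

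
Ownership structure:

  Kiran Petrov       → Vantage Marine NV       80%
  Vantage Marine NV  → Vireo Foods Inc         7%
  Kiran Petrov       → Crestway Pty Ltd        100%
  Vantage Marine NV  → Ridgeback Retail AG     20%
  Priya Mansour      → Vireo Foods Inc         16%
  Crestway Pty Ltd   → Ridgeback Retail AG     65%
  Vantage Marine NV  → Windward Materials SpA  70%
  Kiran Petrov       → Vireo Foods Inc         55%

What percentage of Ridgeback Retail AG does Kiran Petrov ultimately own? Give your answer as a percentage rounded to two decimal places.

Kiran reaches Ridgeback along 2 paths.
Via Crestway: 100% × 65% = 65%.
Via Vantage: 80% × 20% = 16%.
Total: 65% + 16% = 81%.
Rounded: 81.00%.

81.00%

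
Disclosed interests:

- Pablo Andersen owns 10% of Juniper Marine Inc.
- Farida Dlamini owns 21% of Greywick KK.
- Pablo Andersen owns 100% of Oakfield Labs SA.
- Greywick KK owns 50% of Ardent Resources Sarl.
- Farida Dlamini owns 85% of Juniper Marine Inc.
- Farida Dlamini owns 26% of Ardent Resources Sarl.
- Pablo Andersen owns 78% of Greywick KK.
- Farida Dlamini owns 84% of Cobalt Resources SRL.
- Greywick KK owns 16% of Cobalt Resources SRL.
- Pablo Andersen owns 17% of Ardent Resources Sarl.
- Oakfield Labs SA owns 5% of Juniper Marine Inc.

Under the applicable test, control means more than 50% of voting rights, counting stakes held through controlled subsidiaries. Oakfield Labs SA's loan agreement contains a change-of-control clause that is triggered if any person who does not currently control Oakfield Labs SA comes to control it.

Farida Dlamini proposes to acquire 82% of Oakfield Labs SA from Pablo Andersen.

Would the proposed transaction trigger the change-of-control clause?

Yes

The purchase adds only to Farida's holdings (Pablo's stake shrinks), so Farida is the only person who could newly come to control Oakfield.
Farida holds 84% of Cobalt, so Farida controls Cobalt.
Farida holds 85% of Juniper, so Farida controls Juniper.
Neither Farida nor any entity Farida controls holds any voting interest in Oakfield.
So before the transaction, Farida does not control Oakfield.
After the purchase, Farida holds 82% of Oakfield directly, and Pablo's stake falls to 18%.
Farida holds 82% of Oakfield, so Farida controls Oakfield.
Farida did not control Oakfield before and does after, so the clause is triggered.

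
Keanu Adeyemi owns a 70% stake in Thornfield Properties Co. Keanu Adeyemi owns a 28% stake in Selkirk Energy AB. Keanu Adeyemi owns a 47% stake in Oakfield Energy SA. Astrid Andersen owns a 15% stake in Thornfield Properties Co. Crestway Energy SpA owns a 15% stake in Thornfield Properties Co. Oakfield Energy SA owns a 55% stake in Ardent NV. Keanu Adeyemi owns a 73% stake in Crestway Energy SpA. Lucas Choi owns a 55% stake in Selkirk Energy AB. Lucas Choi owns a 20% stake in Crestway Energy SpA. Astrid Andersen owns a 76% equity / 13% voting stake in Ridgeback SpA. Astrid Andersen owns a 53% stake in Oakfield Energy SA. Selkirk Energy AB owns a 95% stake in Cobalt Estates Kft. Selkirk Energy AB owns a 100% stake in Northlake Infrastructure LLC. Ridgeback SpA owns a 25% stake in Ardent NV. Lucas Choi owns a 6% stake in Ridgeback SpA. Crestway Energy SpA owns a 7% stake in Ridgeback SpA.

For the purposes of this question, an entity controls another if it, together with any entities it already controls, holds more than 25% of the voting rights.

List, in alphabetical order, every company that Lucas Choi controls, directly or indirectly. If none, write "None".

Lucas holds 55% of Selkirk, so Lucas controls Selkirk.
Selkirk holds 95% of Cobalt, so Lucas controls Cobalt.
Selkirk holds 100% of Northlake, so Lucas controls Northlake.
No other company's threshold is met.

Cobalt Estates Kft, Northlake Infrastructure LLC, Selkirk Energy AB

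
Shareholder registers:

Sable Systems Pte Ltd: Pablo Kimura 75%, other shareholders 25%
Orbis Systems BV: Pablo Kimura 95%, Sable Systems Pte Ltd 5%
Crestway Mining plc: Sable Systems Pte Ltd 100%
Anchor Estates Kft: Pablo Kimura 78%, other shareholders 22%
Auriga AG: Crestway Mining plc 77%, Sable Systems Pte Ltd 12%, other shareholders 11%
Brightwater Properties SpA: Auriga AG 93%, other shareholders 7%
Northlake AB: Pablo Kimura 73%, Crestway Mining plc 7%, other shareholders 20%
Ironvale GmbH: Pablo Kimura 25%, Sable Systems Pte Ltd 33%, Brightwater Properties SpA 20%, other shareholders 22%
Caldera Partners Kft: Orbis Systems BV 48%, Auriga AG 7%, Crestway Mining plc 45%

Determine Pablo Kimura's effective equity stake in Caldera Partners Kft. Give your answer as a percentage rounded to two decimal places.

85.82%

Pablo reaches Caldera along 5 paths.
Via Orbis: 95% × 48% = 45.6%.
Via Sable → Orbis: 75% × 5% × 48% = 1.8%.
Via Sable → Crestway → Auriga: 75% × 100% × 77% × 7% = 4.0425%.
Via Sable → Auriga: 75% × 12% × 7% = 0.63%.
Via Sable → Crestway: 75% × 100% × 45% = 33.75%.
Total: 45.6% + 1.8% + 4.0425% + 0.63% + 33.75% = 85.8225%.
Rounded: 85.82%.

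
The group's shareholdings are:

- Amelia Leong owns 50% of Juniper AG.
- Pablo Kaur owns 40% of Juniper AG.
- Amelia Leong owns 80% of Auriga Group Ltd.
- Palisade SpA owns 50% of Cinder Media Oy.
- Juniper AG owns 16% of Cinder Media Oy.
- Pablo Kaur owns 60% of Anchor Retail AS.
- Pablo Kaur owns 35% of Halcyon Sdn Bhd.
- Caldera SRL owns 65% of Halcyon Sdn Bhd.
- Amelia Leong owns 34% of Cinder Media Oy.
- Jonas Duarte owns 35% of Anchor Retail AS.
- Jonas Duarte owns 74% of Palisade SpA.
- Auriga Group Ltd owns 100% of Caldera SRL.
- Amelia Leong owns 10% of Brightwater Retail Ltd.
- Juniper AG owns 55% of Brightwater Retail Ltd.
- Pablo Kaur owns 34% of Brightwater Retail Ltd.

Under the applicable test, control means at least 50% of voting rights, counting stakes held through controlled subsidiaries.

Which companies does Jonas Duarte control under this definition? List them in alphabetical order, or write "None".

Cinder Media Oy, Palisade SpA

Jonas holds 74% of Palisade, so Jonas controls Palisade.
Palisade holds 50% of Cinder, so Jonas controls Cinder.
No other company's threshold is met.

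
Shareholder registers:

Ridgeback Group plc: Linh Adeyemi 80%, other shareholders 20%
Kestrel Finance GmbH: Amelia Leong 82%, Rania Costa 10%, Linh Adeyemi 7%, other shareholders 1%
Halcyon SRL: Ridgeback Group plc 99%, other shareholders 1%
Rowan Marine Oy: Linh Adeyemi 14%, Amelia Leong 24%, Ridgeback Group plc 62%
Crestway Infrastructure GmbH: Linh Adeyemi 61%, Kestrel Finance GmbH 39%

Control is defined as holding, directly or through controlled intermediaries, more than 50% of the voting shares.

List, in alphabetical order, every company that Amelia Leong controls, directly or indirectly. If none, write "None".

Amelia holds 82% of Kestrel, so Amelia controls Kestrel.
No other company's threshold is met.

Kestrel Finance GmbH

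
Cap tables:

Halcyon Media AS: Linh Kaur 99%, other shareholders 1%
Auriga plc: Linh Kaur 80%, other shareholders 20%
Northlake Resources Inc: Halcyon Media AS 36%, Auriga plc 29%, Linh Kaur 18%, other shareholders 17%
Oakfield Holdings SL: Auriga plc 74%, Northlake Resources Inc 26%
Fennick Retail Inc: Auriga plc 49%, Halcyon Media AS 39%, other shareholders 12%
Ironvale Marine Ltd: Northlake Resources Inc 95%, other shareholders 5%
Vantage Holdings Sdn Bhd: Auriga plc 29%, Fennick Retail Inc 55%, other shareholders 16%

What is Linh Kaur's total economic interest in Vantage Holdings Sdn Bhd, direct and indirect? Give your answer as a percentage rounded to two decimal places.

Linh reaches Vantage along 3 paths.
Via Auriga: 80% × 29% = 23.2%.
Via Auriga → Fennick: 80% × 49% × 55% = 21.56%.
Via Halcyon → Fennick: 99% × 39% × 55% = 21.2355%.
Total: 23.2% + 21.56% + 21.2355% = 65.9955%.
Rounded: 66.00%.

66.00%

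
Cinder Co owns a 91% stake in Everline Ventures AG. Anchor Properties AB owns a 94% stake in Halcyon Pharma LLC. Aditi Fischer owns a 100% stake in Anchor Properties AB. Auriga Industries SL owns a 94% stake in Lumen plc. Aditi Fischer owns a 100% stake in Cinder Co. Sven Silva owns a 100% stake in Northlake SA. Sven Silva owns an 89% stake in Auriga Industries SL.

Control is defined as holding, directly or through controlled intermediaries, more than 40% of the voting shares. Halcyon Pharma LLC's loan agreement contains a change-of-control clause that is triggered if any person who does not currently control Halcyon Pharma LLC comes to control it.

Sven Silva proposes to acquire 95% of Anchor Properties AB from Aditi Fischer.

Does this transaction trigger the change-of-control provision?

Yes

The purchase adds only to Sven's holdings (Aditi's stake shrinks), so Sven is the only person who could newly come to control Halcyon.
Sven holds 100% of Northlake, so Sven controls Northlake.
Sven holds 89% of Auriga, so Sven controls Auriga.
Auriga holds 94% of Lumen, so Sven controls Lumen.
Neither Sven nor any entity Sven controls holds any voting interest in Halcyon.
So before the transaction, Sven does not control Halcyon.
After the purchase, Sven holds 95% of Anchor directly, and Aditi's stake falls to 5%.
Sven holds 95% of Anchor, so Sven controls Anchor.
Anchor holds 94% of Halcyon, so Sven controls Halcyon.
Sven did not control Halcyon before and does after, so the clause is triggered.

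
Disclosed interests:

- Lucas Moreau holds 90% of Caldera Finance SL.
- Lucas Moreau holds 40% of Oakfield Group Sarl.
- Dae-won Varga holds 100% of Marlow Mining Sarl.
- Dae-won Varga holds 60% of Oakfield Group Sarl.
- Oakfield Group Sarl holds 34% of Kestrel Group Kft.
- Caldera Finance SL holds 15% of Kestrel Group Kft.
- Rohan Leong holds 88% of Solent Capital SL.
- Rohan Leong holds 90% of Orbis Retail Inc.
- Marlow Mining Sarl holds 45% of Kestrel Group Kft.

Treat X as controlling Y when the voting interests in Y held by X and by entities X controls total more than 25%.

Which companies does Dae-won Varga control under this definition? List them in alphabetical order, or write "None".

Kestrel Group Kft, Marlow Mining Sarl, Oakfield Group Sarl

Dae-won holds 60% of Oakfield, so Dae-won controls Oakfield.
Dae-won holds 100% of Marlow, so Dae-won controls Marlow.
Oakfield and Marlow together hold 34% + 45% = 79% of Kestrel, so Dae-won controls Kestrel.
No other company's threshold is met.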